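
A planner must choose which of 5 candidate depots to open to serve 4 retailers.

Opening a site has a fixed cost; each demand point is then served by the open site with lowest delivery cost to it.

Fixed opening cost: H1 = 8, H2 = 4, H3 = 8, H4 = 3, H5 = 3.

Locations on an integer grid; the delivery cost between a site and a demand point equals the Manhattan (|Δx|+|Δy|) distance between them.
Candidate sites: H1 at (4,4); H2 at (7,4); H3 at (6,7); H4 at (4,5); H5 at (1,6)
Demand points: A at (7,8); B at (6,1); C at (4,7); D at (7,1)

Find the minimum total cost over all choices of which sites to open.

20

Open {H2, H4}: assign each demand point to its cheapest open site.
  A→H2 4, B→H2 4, C→H4 2, D→H2 3
  delivery cost 13, fixed 7 → total 20.
Compare {H2}: delivery cost 17 + fixed 4 = 21.
Compare {H2, H5}: delivery cost 15 + fixed 7 = 22.
Compare {H2, H3}: delivery cost 11 + fixed 12 = 23.
All other subsets cost ≥ 21. Minimum total cost: 20.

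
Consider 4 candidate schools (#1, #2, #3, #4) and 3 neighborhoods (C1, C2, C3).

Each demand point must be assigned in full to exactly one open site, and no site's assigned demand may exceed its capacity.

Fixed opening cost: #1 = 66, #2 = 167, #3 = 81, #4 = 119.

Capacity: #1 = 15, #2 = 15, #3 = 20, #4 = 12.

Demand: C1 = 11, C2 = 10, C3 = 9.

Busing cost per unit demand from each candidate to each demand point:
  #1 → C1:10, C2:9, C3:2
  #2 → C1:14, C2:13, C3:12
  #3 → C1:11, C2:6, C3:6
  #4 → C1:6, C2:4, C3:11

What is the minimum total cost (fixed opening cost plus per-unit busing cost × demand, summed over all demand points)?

Open {#1, #3}; cheapest assignment that respects the capacities:
  #1 (cap 15, load 11): C1 — cost 11×10 = 110
  #3 (cap 20, load 19): C2, C3 — cost 10×6 + 9×6 = 114
  Shipping 224, fixed 147 → total 371.
  Any other capacity-feasible assignment to {#1, #3} ships for at least 224.
Compare {#3, #4}: its best feasible assignment gives total 380.
Compare {#1, #3, #4}: its best feasible assignment gives total 410.
Every other set of open sites that can feasibly serve all demand totals ≥ 380 even under its best assignment. Minimum: 371.

371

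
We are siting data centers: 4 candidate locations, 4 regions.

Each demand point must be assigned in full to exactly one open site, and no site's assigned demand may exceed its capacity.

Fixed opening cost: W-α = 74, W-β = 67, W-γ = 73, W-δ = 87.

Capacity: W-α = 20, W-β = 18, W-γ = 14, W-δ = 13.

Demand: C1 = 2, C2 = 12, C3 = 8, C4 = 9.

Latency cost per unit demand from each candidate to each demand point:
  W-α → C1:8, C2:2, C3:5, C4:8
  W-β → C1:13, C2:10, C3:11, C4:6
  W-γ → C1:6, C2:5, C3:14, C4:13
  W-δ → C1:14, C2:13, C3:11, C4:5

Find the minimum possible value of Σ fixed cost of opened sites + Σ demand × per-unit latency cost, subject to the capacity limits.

285

Open {W-α, W-β}; cheapest assignment that respects the capacities:
  W-α (cap 20, load 20): C2, C3 — cost 12×2 + 8×5 = 64
  W-β (cap 18, load 11): C1, C4 — cost 2×13 + 9×6 = 80
  Shipping 144, fixed 141 → total 285.
  Any other capacity-feasible assignment to {W-α, W-β} ships for at least 144.
Compare {W-α, W-δ}: its best feasible assignment gives total 298.
Compare {W-α, W-γ}: its best feasible assignment gives total 331.
Every other set of open sites that can feasibly serve all demand totals ≥ 298 even under its best assignment. Minimum: 285.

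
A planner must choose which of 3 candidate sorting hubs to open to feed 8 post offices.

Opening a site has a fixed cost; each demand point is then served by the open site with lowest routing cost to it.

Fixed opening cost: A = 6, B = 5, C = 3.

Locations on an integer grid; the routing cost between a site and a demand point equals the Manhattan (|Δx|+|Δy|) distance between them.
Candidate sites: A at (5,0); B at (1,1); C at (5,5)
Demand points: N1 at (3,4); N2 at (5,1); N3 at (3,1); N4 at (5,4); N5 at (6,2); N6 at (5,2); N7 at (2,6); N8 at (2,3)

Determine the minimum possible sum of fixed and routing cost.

Open {A, C}: assign each demand point to its cheapest open site.
  N1→C 3, N2→A 1, N3→A 3, N4→C 1, N5→A 3, N6→A 2, N7→C 4, N8→C 5
  routing cost 22, fixed 9 → total 31.
Compare {B, C}: routing cost 24 + fixed 8 = 32.
Compare {C}: routing cost 30 + fixed 3 = 33.
Compare {A, B, C}: routing cost 19 + fixed 14 = 33.
All other subsets cost ≥ 32. Minimum total cost: 31.

31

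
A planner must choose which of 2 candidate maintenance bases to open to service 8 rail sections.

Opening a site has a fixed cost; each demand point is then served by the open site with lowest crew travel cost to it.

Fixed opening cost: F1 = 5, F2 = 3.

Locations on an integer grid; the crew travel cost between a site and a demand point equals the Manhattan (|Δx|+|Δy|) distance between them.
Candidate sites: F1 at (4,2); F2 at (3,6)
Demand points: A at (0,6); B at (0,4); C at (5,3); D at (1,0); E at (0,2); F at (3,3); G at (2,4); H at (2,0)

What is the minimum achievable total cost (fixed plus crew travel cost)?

Open {F1, F2}: assign each demand point to its cheapest open site.
  A→F2 3, B→F2 5, C→F1 2, D→F1 5, E→F1 4, F→F1 2, G→F2 3, H→F1 4
  crew travel cost 28, fixed 8 → total 36.
Compare {F1}: crew travel cost 35 + fixed 5 = 40.
Compare {F2}: crew travel cost 41 + fixed 3 = 44.

36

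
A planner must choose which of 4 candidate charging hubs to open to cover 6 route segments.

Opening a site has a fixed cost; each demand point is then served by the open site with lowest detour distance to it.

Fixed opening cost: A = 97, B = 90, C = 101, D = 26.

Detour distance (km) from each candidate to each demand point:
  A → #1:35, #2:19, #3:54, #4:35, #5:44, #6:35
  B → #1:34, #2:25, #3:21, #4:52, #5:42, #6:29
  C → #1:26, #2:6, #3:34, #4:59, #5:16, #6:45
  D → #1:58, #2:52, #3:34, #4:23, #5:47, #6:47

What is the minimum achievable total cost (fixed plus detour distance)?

277

Open {C, D}: assign each demand point to its cheapest open site.
  #1→C 26, #2→C 6, #3→C 34, #4→D 23, #5→C 16, #6→C 45
  detour distance 150, fixed 127 → total 277.
Compare {C}: detour distance 186 + fixed 101 = 287.
Compare {D}: detour distance 261 + fixed 26 = 287.
Compare {B, D}: detour distance 174 + fixed 116 = 290.
All other subsets cost ≥ 287. Minimum total cost: 277.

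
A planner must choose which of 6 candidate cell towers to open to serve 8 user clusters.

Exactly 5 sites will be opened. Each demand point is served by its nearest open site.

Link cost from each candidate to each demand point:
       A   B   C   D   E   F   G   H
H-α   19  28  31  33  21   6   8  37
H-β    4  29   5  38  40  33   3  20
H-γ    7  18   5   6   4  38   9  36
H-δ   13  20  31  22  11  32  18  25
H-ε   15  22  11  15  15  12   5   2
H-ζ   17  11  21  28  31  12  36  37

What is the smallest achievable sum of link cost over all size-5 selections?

Open {H-α, H-β, H-γ, H-ε, H-ζ}.
  A→H-β 4, B→H-ζ 11, C→H-β 5, D→H-γ 6, E→H-γ 4, F→H-α 6, G→H-β 3, H→H-ε 2  ⇒ total 41.
Compare {H-α, H-γ, H-δ, H-ε, H-ζ}: total 46.
Compare {H-β, H-γ, H-δ, H-ε, H-ζ}: total 47.
No size-5 selection does better; minimum is 41.

41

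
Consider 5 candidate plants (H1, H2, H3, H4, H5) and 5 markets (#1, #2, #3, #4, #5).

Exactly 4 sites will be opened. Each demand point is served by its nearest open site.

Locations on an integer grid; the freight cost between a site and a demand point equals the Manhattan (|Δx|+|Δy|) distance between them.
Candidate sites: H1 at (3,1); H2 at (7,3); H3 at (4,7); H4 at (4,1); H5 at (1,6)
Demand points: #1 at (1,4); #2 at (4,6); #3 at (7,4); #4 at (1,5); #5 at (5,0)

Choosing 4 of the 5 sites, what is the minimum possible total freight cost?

Open {H2, H3, H4, H5}.
  #1→H5 2, #2→H3 1, #3→H2 1, #4→H5 1, #5→H4 2  ⇒ total 7.
Compare {H1, H2, H3, H5}: total 8.
Compare {H1, H2, H4, H5}: total 9.
No size-4 selection does better; minimum is 7.

7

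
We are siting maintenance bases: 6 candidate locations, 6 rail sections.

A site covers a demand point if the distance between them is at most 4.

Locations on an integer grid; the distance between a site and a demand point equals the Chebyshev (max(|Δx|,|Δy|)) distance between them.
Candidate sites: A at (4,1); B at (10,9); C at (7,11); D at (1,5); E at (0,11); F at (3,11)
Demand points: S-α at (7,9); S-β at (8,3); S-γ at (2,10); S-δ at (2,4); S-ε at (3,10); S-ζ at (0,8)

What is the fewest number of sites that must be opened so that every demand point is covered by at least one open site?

2

Coverage sets (demand points within 4 of each site):
  A: {S-β, S-δ}
  B: {S-α}
  C: {S-α, S-ε}
  D: {S-δ, S-ζ}
  E: {S-γ, S-ε, S-ζ}
  F: {S-α, S-γ, S-ε, S-ζ}
No single site covers all 6 demand points.
But {A, F} covers everything, so the minimum is 2.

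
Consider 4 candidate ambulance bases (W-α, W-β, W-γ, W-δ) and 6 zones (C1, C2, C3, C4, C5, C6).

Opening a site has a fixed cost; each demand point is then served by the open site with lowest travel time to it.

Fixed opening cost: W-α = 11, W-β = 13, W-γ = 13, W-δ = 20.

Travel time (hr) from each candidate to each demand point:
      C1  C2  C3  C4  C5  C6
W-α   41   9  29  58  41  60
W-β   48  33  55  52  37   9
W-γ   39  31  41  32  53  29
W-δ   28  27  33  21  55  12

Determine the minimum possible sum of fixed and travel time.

Open {W-α, W-δ}: assign each demand point to its cheapest open site.
  C1→W-δ 28, C2→W-α 9, C3→W-α 29, C4→W-δ 21, C5→W-α 41, C6→W-δ 12
  travel time 140, fixed 31 → total 171.
Compare {W-α, W-β, W-δ}: travel time 133 + fixed 44 = 177.
Compare {W-α, W-γ, W-δ}: travel time 140 + fixed 44 = 184.
Compare {W-β, W-δ}: travel time 155 + fixed 33 = 188.
All other subsets cost ≥ 177. Minimum total cost: 171.

171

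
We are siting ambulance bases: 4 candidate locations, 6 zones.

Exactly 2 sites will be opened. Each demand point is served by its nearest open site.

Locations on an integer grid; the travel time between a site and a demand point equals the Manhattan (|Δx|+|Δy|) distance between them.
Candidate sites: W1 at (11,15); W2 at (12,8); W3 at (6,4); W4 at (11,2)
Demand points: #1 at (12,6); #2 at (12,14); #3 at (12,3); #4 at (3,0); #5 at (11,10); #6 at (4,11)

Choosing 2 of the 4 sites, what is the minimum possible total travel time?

Open {W2, W3}.
  #1→W2 2, #2→W2 6, #3→W2 5, #4→W3 7, #5→W2 3, #6→W3 9  ⇒ total 32.
Compare {W2, W4}: total 34.
Compare {W1, W4}: total 35.
No size-2 selection does better; minimum is 32.

32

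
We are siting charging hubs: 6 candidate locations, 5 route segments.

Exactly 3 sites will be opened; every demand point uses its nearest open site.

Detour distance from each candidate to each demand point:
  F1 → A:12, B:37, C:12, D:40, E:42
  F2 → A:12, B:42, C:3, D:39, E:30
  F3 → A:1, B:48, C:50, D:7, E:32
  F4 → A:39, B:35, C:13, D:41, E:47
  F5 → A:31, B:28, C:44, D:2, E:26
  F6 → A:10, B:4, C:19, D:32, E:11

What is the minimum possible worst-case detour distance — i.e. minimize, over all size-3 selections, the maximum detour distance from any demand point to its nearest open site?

11

Open {F2, F3, F6}.
  Farthest demand point is E at detour distance 11 (to F6); all others are ≤ 11.
With {F2, F5, F6} the worst case is 11.
With {F1, F3, F6} the worst case is 12.
No size-3 selection achieves below 11.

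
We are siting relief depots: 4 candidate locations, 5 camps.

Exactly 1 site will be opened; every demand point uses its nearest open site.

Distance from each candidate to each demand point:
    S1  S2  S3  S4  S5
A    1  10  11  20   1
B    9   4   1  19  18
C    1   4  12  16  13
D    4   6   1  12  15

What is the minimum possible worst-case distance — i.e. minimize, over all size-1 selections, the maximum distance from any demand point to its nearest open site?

15

Open {D}.
  Farthest demand point is S5 at distance 15 (to D); all others are ≤ 15.
With {C} the worst case is 16.
With {B} the worst case is 19.
No size-1 selection achieves below 15.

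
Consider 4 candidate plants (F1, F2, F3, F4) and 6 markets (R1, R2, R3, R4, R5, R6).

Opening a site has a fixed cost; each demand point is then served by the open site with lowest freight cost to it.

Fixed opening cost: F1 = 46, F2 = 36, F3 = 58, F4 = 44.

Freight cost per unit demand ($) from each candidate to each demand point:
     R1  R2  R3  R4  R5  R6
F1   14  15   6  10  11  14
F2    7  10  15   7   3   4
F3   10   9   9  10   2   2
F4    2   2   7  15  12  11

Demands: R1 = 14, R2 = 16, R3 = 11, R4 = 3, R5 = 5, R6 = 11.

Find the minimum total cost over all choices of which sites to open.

297

Open {F2, F4}: assign each demand point to its cheapest open site.
  R1→F4 14×2=28, R2→F4 16×2=32, R3→F4 11×7=77, R4→F2 3×7=21, R5→F2 5×3=15, R6→F2 11×4=44
  freight cost 217, fixed 80 → total 297.
Compare {F3, F4}: freight cost 199 + fixed 102 = 301.
Compare {F2, F3, F4}: freight cost 190 + fixed 138 = 328.
Compare {F1, F2, F4}: freight cost 206 + fixed 126 = 332.
All other subsets cost ≥ 301. Minimum total cost: 297.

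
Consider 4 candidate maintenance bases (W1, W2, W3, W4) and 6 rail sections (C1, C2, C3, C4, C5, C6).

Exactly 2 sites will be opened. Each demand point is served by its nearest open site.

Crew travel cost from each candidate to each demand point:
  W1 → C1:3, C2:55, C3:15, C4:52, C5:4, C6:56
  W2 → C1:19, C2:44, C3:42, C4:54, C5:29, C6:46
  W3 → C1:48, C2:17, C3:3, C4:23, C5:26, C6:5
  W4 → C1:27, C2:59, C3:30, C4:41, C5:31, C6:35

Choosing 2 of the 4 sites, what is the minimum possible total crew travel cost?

55

Open {W1, W3}.
  C1→W1 3, C2→W3 17, C3→W3 3, C4→W3 23, C5→W1 4, C6→W3 5  ⇒ total 55.
Compare {W2, W3}: total 93.
Compare {W3, W4}: total 101.
No size-2 selection does better; minimum is 55.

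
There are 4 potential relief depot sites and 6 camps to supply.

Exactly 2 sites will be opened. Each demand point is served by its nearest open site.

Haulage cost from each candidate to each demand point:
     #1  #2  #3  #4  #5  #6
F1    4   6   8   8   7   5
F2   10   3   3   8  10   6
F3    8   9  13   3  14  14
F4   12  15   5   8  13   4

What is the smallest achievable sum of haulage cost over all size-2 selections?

Open {F1, F2}.
  #1→F1 4, #2→F2 3, #3→F2 3, #4→F1 8, #5→F1 7, #6→F1 5  ⇒ total 30.
Compare {F1, F3}: total 33.
Compare {F2, F3}: total 33.
No size-2 selection does better; minimum is 30.

30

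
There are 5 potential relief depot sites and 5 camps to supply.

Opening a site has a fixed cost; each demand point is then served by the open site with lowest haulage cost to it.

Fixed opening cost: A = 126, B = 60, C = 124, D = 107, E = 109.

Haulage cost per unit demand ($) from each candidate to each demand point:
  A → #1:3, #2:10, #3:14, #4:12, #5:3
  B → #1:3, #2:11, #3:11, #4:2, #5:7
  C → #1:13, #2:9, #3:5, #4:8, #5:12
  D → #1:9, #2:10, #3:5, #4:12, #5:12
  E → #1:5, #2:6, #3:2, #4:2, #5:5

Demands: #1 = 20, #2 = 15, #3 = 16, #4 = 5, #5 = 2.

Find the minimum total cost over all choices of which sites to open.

351

Open {E}: assign each demand point to its cheapest open site.
  #1→E 20×5=100, #2→E 15×6=90, #3→E 16×2=32, #4→E 5×2=10, #5→E 2×5=10
  haulage cost 242, fixed 109 → total 351.
Compare {B, E}: haulage cost 202 + fixed 169 = 371.
Compare {A, E}: haulage cost 198 + fixed 235 = 433.
Compare {D, E}: haulage cost 242 + fixed 216 = 458.
All other subsets cost ≥ 371. Minimum total cost: 351.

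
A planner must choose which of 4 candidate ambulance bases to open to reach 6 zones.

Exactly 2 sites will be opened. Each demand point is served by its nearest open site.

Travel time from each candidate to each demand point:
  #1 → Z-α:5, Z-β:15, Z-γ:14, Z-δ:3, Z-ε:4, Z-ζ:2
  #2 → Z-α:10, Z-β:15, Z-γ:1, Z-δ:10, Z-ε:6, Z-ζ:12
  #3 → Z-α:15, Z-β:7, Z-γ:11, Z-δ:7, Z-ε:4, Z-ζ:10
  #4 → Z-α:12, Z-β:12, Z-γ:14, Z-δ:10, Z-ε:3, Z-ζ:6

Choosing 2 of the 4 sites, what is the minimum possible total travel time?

Open {#1, #2}.
  Z-α→#1 5, Z-β→#1 15, Z-γ→#2 1, Z-δ→#1 3, Z-ε→#1 4, Z-ζ→#1 2  ⇒ total 30.
Compare {#1, #3}: total 32.
Compare {#1, #4}: total 39.
No size-2 selection does better; minimum is 30.

30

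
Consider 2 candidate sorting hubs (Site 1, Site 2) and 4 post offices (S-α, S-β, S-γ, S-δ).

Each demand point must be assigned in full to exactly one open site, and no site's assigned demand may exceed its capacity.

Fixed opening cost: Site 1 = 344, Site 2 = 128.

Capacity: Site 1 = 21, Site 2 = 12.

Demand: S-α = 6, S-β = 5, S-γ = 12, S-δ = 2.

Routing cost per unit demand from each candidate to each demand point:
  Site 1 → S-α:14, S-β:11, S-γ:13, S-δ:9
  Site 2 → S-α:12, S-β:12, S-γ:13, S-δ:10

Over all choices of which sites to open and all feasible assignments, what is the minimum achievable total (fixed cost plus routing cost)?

773

Open {Site 1, Site 2}; cheapest assignment that respects the capacities:
  Site 1 (cap 21, load 19): S-β, S-γ, S-δ — cost 5×11 + 12×13 + 2×9 = 229
  Site 2 (cap 12, load 6): S-α — cost 6×12 = 72
  Shipping 301, fixed 472 → total 773.
  Any other capacity-feasible assignment to {Site 1, Site 2} ships for at least 301.
Total demand is 25 and no other set of sites has combined capacity ≥ 25, so {Site 1, Site 2} is the only feasible choice of open sites. Minimum: 773.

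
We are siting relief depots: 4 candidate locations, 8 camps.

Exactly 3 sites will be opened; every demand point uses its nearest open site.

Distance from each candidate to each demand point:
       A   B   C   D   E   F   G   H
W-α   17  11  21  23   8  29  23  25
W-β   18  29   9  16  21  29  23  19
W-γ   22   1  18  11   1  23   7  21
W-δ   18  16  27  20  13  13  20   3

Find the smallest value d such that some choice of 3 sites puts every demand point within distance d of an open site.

Open {W-α, W-γ, W-δ}.
  Farthest demand point is C at distance 18 (to W-γ); all others are ≤ 18.
With {W-β, W-γ, W-δ} the worst case is 18.
With {W-α, W-β, W-δ} the worst case is 20.
No size-3 selection achieves below 18.

18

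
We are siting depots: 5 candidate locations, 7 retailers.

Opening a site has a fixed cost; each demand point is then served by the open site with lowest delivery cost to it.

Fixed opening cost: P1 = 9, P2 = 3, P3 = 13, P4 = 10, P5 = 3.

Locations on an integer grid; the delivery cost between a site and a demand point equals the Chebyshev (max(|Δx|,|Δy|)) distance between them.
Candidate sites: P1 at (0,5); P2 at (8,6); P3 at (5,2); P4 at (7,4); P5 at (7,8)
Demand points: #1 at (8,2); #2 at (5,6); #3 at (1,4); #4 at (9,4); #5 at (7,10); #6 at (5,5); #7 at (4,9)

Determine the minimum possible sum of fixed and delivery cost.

Open {P2, P5}: assign each demand point to its cheapest open site.
  #1→P2 4, #2→P5 2, #3→P5 6, #4→P2 2, #5→P5 2, #6→P2 3, #7→P5 3
  delivery cost 22, fixed 6 → total 28.
Compare {P5}: delivery cost 26 + fixed 3 = 29.
Compare {P2}: delivery cost 27 + fixed 3 = 30.
Compare {P4, P5}: delivery cost 19 + fixed 13 = 32.
All other subsets cost ≥ 29. Minimum total cost: 28.

28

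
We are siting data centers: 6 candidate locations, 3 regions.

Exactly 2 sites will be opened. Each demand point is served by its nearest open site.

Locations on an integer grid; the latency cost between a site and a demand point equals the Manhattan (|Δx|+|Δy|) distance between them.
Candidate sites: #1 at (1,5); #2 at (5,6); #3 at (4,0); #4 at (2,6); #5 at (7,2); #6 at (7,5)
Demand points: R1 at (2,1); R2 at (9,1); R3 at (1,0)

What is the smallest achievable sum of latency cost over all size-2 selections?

Open {#3, #5}.
  R1→#3 3, R2→#5 3, R3→#3 3  ⇒ total 9.
Compare {#1, #3}: total 12.
Compare {#2, #3}: total 12.
No size-2 selection does better; minimum is 9.

9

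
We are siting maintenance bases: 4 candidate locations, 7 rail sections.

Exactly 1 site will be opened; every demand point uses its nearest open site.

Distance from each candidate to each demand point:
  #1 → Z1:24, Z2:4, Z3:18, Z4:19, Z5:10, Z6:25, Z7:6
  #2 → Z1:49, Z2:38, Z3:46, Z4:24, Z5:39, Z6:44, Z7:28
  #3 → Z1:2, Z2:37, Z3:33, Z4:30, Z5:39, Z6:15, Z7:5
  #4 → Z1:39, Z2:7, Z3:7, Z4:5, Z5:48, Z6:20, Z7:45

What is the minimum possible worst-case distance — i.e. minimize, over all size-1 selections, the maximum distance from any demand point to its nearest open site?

Open {#1}.
  Farthest demand point is Z6 at distance 25 (to #1); all others are ≤ 25.
With {#3} the worst case is 39.
With {#4} the worst case is 48.
No size-1 selection achieves below 25.

25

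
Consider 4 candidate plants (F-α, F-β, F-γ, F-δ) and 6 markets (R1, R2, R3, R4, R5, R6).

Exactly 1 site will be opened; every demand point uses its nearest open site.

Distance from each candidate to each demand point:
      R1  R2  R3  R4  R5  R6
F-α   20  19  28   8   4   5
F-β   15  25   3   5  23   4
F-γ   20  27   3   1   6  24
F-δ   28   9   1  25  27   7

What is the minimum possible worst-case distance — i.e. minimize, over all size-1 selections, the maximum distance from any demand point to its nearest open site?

25

Open {F-β}.
  Farthest demand point is R2 at distance 25 (to F-β); all others are ≤ 25.
With {F-γ} the worst case is 27.
With {F-α} the worst case is 28.
No size-1 selection achieves below 25.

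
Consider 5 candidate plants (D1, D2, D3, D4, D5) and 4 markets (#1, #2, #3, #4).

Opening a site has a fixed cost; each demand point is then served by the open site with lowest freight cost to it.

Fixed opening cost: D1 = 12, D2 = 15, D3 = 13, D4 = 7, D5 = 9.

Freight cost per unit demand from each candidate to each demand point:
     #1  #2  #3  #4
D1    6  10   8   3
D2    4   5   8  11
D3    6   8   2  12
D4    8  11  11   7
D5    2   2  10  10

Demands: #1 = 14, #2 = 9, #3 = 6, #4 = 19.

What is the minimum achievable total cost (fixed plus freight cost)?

Open {D1, D3, D5}: assign each demand point to its cheapest open site.
  #1→D5 14×2=28, #2→D5 9×2=18, #3→D3 6×2=12, #4→D1 19×3=57
  freight cost 115, fixed 34 → total 149.
Compare {D1, D3, D4, D5}: freight cost 115 + fixed 41 = 156.
Compare {D1, D2, D3, D5}: freight cost 115 + fixed 49 = 164.
Compare {D1, D2, D3, D4, D5}: freight cost 115 + fixed 56 = 171.
All other subsets cost ≥ 156. Minimum total cost: 149.

149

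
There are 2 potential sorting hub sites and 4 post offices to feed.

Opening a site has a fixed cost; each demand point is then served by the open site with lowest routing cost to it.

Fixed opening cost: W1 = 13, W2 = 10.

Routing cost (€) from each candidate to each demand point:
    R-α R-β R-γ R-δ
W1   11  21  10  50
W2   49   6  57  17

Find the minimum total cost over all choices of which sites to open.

Open {W1, W2}: assign each demand point to its cheapest open site.
  R-α→W1 11, R-β→W2 6, R-γ→W1 10, R-δ→W2 17
  routing cost 44, fixed 23 → total 67.
Compare {W1}: routing cost 92 + fixed 13 = 105.
Compare {W2}: routing cost 129 + fixed 10 = 139.

67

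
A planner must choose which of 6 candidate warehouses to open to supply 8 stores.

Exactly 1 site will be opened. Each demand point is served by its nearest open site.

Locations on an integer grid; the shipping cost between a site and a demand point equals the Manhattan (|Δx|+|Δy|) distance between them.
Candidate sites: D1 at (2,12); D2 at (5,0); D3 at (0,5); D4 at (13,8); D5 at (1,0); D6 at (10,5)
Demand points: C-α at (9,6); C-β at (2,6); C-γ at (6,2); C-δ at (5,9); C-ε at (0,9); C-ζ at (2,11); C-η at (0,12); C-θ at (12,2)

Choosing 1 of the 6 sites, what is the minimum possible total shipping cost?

65

Open {D3}.
  C-α→D3 10, C-β→D3 3, C-γ→D3 9, C-δ→D3 9, C-ε→D3 4, C-ζ→D3 8, C-η→D3 7, C-θ→D3 15  ⇒ total 65.
Compare {D1}: total 67.
Compare {D6}: total 77.
No size-1 selection does better; minimum is 65.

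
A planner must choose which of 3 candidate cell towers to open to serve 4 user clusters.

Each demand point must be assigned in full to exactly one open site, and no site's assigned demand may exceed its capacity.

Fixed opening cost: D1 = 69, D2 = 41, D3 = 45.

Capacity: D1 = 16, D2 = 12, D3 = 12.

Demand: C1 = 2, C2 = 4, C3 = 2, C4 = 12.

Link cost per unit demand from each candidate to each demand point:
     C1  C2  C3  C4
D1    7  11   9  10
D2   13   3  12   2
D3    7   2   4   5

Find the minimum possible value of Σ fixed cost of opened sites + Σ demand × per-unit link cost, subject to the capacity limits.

Open {D2, D3}; cheapest assignment that respects the capacities:
  D2 (cap 12, load 12): C4 — cost 12×2 = 24
  D3 (cap 12, load 8): C1, C2, C3 — cost 2×7 + 4×2 + 2×4 = 30
  Shipping 54, fixed 86 → total 140.
  Any other capacity-feasible assignment to {D2, D3} ships for at least 54.
Compare {D1, D2, D3}: its best feasible assignment gives total 209.
Compare {D1, D2}: its best feasible assignment gives total 210.
Every other set of open sites that can feasibly serve all demand totals ≥ 209 even under its best assignment. Minimum: 140.

140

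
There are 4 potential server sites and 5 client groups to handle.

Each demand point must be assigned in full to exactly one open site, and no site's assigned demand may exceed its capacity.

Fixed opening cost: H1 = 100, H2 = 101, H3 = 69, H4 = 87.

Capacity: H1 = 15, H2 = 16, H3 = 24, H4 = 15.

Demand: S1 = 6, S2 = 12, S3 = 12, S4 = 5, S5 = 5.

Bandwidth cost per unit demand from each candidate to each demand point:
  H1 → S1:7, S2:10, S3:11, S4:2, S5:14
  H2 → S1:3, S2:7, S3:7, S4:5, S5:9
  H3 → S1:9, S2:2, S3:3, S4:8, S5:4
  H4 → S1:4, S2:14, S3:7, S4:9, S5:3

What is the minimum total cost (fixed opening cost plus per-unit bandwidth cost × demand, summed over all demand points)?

318

Open {H2, H3}; cheapest assignment that respects the capacities:
  H2 (cap 16, load 16): S1, S4, S5 — cost 6×3 + 5×5 + 5×9 = 88
  H3 (cap 24, load 24): S2, S3 — cost 12×2 + 12×3 = 60
  Shipping 148, fixed 170 → total 318.
  Any other capacity-feasible assignment to {H2, H3} ships for at least 148.
Compare {H1, H3, H4}: its best feasible assignment gives total 365.
Compare {H2, H3, H4}: its best feasible assignment gives total 375.
Every other set of open sites that can feasibly serve all demand totals ≥ 365 even under its best assignment. Minimum: 318.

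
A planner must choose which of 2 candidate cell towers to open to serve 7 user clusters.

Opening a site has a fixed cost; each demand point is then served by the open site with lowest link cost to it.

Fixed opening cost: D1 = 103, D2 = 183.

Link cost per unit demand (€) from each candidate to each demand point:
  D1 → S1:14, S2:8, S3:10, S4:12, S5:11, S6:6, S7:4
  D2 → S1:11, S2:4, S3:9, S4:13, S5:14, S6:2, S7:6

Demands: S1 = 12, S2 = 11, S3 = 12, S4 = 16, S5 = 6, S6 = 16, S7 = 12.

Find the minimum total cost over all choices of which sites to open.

863

Open {D2}: assign each demand point to its cheapest open site.
  S1→D2 12×11=132, S2→D2 11×4=44, S3→D2 12×9=108, S4→D2 16×13=208, S5→D2 6×14=84, S6→D2 16×2=32, S7→D2 12×6=72
  link cost 680, fixed 183 → total 863.
Compare {D1}: link cost 778 + fixed 103 = 881.
Compare {D1, D2}: link cost 622 + fixed 286 = 908.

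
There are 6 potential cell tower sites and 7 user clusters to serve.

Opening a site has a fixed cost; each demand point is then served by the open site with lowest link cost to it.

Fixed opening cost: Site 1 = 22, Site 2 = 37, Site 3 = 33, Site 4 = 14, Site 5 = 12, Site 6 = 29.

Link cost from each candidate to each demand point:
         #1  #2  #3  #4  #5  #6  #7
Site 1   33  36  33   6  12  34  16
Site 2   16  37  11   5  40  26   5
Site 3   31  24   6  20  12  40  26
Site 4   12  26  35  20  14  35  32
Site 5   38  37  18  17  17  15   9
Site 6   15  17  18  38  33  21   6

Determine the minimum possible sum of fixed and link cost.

137

Open {Site 4, Site 5}: assign each demand point to its cheapest open site.
  #1→Site 4 12, #2→Site 4 26, #3→Site 5 18, #4→Site 5 17, #5→Site 4 14, #6→Site 5 15, #7→Site 5 9
  link cost 111, fixed 26 → total 137.
Compare {Site 1, Site 6}: link cost 95 + fixed 51 = 146.
Compare {Site 5, Site 6}: link cost 105 + fixed 41 = 146.
Compare {Site 1, Site 4, Site 5}: link cost 98 + fixed 48 = 146.
All other subsets cost ≥ 146. Minimum total cost: 137.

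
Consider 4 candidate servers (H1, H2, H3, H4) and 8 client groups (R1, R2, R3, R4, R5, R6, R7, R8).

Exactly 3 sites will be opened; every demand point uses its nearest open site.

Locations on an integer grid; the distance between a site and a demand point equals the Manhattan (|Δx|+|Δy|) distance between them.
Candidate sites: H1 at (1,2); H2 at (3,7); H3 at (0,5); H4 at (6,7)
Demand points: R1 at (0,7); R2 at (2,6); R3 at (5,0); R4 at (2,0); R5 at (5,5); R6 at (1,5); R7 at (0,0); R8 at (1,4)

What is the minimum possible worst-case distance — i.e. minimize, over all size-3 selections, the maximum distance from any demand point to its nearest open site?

Open {H1, H2, H3}.
  Farthest demand point is R3 at distance 6 (to H1); all others are ≤ 6.
With {H1, H2, H4} the worst case is 6.
With {H1, H3, H4} the worst case is 6.
No size-3 selection achieves below 6.

6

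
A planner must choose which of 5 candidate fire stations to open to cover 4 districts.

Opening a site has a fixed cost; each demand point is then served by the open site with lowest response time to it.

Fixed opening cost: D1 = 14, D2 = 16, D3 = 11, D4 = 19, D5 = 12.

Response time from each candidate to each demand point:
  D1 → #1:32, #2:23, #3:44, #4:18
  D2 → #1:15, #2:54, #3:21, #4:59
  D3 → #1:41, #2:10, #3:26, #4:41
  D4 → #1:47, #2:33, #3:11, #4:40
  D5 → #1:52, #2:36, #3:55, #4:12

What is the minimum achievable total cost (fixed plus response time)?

97

Open {D2, D3, D5}: assign each demand point to its cheapest open site.
  #1→D2 15, #2→D3 10, #3→D2 21, #4→D5 12
  response time 58, fixed 39 → total 97.
Compare {D1, D2, D3}: response time 64 + fixed 41 = 105.
Compare {D2, D3, D4, D5}: response time 48 + fixed 58 = 106.
Compare {D1, D2}: response time 77 + fixed 30 = 107.
All other subsets cost ≥ 105. Minimum total cost: 97.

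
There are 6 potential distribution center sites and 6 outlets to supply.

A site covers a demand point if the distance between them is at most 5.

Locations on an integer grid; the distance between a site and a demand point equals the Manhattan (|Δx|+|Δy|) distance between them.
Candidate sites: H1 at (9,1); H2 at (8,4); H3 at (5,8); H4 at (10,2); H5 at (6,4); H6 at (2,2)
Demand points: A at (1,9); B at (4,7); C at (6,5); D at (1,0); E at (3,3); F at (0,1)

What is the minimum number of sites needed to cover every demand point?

2

Coverage sets (demand points within 5 of each site):
  H1: {}
  H2: {C}
  H3: {A, B, C}
  H4: {}
  H5: {B, C, E}
  H6: {D, E, F}
No single site covers all 6 demand points.
But {H3, H6} covers everything, so the minimum is 2.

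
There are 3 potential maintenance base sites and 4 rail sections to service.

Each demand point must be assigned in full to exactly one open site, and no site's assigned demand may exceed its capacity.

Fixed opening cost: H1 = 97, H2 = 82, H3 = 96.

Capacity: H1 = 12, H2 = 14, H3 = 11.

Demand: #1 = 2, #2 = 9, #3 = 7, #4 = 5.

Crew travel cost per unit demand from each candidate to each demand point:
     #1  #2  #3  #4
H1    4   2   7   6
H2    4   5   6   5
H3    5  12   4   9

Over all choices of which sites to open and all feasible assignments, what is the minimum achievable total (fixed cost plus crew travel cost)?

272

Open {H1, H2}; cheapest assignment that respects the capacities:
  H1 (cap 12, load 11): #1, #2 — cost 2×4 + 9×2 = 26
  H2 (cap 14, load 12): #3, #4 — cost 7×6 + 5×5 = 67
  Shipping 93, fixed 179 → total 272.
  Any other capacity-feasible assignment to {H1, H2} ships for at least 93.
Compare {H2, H3}: its best feasible assignment gives total 286.
Compare {H1, H2, H3}: its best feasible assignment gives total 354.
Every other set of open sites that can feasibly serve all demand totals ≥ 286 even under its best assignment. Minimum: 272.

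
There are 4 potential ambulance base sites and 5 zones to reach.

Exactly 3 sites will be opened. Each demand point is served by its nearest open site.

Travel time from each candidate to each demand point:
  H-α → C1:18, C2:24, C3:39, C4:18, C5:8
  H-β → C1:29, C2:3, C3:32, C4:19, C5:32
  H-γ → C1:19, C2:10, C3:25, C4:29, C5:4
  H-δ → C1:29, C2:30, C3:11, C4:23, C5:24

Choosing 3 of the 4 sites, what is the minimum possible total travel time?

56

Open {H-β, H-γ, H-δ}.
  C1→H-γ 19, C2→H-β 3, C3→H-δ 11, C4→H-β 19, C5→H-γ 4  ⇒ total 56.
Compare {H-α, H-β, H-δ}: total 58.
Compare {H-α, H-γ, H-δ}: total 61.
No size-3 selection does better; minimum is 56.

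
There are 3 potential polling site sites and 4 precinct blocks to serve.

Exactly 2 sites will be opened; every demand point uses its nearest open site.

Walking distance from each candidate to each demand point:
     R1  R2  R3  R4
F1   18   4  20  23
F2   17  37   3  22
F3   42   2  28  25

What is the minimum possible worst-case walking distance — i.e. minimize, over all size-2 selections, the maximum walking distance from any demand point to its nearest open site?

22

Open {F1, F2}.
  Farthest demand point is R4 at walking distance 22 (to F2); all others are ≤ 22.
With {F2, F3} the worst case is 22.
With {F1, F3} the worst case is 23.
No size-2 selection achieves below 22.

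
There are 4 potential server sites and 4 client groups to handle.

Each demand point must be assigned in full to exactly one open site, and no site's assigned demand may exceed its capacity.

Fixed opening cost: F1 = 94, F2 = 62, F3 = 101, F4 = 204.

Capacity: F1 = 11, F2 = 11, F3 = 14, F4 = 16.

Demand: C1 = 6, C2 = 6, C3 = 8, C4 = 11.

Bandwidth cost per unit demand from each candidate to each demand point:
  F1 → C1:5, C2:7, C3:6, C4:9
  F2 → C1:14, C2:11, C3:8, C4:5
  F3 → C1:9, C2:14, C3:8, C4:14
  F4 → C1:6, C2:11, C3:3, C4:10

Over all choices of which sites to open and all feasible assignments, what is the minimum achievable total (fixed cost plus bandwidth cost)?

Open {F1, F2, F3}; cheapest assignment that respects the capacities:
  F1 (cap 11, load 6): C2 — cost 6×7 = 42
  F2 (cap 11, load 11): C4 — cost 11×5 = 55
  F3 (cap 14, load 14): C1, C3 — cost 6×9 + 8×8 = 118
  Shipping 215, fixed 257 → total 472.
  Any other capacity-feasible assignment to {F1, F2, F3} ships for at least 215.
Compare {F1, F2, F4}: its best feasible assignment gives total 517.
Compare {F2, F3, F4}: its best feasible assignment gives total 566.
Every other set of open sites that can feasibly serve all demand totals ≥ 517 even under its best assignment. Minimum: 472.

472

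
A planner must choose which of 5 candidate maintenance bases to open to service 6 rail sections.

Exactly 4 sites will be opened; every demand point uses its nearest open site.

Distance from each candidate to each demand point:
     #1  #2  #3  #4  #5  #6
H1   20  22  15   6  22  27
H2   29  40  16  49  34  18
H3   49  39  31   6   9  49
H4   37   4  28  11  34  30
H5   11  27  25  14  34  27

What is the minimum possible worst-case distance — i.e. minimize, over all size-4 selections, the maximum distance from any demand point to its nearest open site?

18

Open {H2, H3, H4, H5}.
  Farthest demand point is #6 at distance 18 (to H2); all others are ≤ 18.
With {H1, H2, H3, H4} the worst case is 20.
With {H1, H2, H3, H5} the worst case is 22.
No size-4 selection achieves below 18.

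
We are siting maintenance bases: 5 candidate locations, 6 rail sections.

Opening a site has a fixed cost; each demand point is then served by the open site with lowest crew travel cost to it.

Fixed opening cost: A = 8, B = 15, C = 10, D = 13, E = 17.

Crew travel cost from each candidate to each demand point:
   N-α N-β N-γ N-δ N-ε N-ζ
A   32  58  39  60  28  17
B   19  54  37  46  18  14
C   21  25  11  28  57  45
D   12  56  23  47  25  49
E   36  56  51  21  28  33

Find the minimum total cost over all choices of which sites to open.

Open {B, C}: assign each demand point to its cheapest open site.
  N-α→B 19, N-β→C 25, N-γ→C 11, N-δ→C 28, N-ε→B 18, N-ζ→B 14
  crew travel cost 115, fixed 25 → total 140.
Compare {B, C, D}: crew travel cost 108 + fixed 38 = 146.
Compare {A, C}: crew travel cost 130 + fixed 18 = 148.
Compare {A, B, C}: crew travel cost 115 + fixed 33 = 148.
All other subsets cost ≥ 146. Minimum total cost: 140.

140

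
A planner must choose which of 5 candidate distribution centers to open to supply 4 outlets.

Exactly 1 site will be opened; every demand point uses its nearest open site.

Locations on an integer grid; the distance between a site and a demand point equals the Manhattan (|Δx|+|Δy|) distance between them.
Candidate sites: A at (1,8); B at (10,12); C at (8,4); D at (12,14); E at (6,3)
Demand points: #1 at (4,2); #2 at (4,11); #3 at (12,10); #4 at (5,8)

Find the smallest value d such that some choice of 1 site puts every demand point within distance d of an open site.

11

Open {C}.
  Farthest demand point is #2 at distance 11 (to C); all others are ≤ 11.
With {A} the worst case is 13.
With {E} the worst case is 13.
No size-1 selection achieves below 11.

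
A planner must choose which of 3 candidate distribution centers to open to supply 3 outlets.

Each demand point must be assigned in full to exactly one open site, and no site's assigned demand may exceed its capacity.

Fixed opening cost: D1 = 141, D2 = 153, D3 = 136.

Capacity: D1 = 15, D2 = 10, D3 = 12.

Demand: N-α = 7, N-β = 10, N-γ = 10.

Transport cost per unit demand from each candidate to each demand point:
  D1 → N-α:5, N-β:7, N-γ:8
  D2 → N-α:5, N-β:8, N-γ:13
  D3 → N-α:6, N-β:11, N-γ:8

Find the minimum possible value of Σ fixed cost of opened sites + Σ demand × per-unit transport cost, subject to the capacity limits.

Open {D1, D2, D3}; cheapest assignment that respects the capacities:
  D1 (cap 15, load 10): N-β — cost 10×7 = 70
  D2 (cap 10, load 7): N-α — cost 7×5 = 35
  D3 (cap 12, load 10): N-γ — cost 10×8 = 80
  Shipping 185, fixed 430 → total 615.
  Any other capacity-feasible assignment to {D1, D2, D3} ships for at least 185.
Total demand is 27; every other set of sites either has combined capacity below 27 or cannot fit the demands without splitting one across sites, so {D1, D2, D3} is the only feasible choice of open sites. Minimum: 615.

615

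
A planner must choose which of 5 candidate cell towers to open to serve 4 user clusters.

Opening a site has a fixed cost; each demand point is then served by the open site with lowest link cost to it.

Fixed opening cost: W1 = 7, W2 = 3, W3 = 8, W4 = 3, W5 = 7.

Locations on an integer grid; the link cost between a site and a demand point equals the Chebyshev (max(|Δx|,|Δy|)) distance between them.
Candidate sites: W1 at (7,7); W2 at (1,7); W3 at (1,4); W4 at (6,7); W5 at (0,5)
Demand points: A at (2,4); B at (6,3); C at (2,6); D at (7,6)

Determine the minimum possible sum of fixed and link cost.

15

Open {W2, W4}: assign each demand point to its cheapest open site.
  A→W2 3, B→W4 4, C→W2 1, D→W4 1
  link cost 9, fixed 6 → total 15.
Compare {W4}: link cost 13 + fixed 3 = 16.
Compare {W2}: link cost 15 + fixed 3 = 18.
Compare {W1, W2}: link cost 9 + fixed 10 = 19.
All other subsets cost ≥ 16. Minimum total cost: 15.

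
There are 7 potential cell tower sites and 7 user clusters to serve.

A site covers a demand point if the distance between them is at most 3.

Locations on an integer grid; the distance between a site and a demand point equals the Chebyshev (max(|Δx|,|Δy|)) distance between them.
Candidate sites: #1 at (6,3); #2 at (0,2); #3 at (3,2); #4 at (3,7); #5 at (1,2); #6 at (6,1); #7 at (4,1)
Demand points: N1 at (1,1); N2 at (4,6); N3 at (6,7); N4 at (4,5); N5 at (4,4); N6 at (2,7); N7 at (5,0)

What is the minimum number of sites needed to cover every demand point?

Coverage sets (demand points within 3 of each site):
  #1: {N2, N4, N5, N7}
  #2: {N1}
  #3: {N1, N4, N5, N7}
  #4: {N2, N3, N4, N5, N6}
  #5: {N1, N4, N5}
  #6: {N5, N7}
  #7: {N1, N5, N7}
No single site covers all 7 demand points.
But {#3, #4} covers everything, so the minimum is 2.

2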